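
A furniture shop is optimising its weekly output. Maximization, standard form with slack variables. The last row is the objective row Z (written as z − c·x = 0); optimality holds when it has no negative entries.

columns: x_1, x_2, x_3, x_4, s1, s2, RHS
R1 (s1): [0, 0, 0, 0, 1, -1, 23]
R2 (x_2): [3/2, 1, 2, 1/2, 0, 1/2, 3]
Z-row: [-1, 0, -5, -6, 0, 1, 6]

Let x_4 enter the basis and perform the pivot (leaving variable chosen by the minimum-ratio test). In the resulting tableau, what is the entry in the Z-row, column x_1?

17

Ratio test on column x_4 — row 1: entry 0 ≤ 0; row 2: 3/(1/2) = 6. Minimum is 6 at row 2 (x_2 leaves); pivot element 1/2.
Divide row 2 by 1/2; eliminate column x_4 from the other rows.
Z-row update in column x_1: -1 − (-6)·3 = 17.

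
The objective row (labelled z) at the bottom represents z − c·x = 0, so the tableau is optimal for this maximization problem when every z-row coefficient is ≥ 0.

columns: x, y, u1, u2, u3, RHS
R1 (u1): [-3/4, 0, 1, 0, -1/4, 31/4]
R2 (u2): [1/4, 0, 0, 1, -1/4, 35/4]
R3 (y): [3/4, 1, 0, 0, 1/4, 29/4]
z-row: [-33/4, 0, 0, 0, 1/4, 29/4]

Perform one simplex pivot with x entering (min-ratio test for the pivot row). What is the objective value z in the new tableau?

87

Ratio test on column x — row 1: entry -3/4 ≤ 0; row 2: (35/4)/(1/4) = 35; row 3: (29/4)/(3/4) = 29/3. Minimum is 29/3 at row 3 (y leaves); pivot element 3/4.
Pivot on row 3; the z-row RHS becomes 29/4 − (-33/4)·(29/3) = 87.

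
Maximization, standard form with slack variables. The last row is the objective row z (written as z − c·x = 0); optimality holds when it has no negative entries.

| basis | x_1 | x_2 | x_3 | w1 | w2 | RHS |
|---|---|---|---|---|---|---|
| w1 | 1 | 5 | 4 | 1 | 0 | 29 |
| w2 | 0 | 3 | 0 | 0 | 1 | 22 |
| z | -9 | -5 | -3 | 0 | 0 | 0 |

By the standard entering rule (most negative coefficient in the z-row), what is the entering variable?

x_1

Negative z-row entries: x_1: -9, x_2: -5, x_3: -3.
The most negative is -9 in column x_1, so x_1 enters.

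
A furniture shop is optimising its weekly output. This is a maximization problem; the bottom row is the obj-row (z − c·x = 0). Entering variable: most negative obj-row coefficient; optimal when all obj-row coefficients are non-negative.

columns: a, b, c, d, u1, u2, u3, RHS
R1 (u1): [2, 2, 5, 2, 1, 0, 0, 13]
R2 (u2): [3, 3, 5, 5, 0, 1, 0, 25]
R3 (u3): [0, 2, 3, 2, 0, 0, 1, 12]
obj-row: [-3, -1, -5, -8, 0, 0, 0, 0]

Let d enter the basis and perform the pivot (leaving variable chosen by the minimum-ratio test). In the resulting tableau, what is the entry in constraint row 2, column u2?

Ratio test on column d — row 1: 13/2 = 13/2; row 2: 25/5 = 5; row 3: 12/2 = 6. Minimum is 5 at row 2 (u2 leaves); pivot element 5.
Divide row 2 by 5; eliminate column d from the other rows.
In the new row 2, the u2 entry is the old entry divided by the pivot: 1/5 = 1/5.

1/5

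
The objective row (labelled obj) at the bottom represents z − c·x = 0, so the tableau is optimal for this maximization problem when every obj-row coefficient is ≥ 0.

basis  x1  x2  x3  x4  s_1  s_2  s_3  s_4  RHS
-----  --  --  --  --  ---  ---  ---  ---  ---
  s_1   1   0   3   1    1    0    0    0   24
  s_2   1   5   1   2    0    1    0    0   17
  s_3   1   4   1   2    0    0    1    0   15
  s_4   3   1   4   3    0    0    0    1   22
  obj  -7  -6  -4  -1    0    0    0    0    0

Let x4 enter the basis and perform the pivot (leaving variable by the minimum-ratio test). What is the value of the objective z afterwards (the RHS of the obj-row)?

Ratio test on column x4 — row 1: 24/1 = 24; row 2: 17/2 = 17/2; row 3: 15/2 = 15/2; row 4: 22/3 = 22/3. Minimum is 22/3 at row 4 (s_4 leaves); pivot element 3.
Pivot on row 4; the obj-row RHS becomes 0 − (-1)·(22/3) = 22/3.

22/3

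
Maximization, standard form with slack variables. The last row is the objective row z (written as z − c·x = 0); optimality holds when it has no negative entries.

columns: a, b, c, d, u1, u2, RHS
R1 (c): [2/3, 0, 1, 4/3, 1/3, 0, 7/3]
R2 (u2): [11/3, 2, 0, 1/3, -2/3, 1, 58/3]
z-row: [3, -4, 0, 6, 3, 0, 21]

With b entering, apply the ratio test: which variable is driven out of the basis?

Column b entries and ratios — c: 0 ≤ 0, skip; u2: (58/3)/2 = 29/3.
Smallest ratio is 29/3 in the row of u2, so u2 leaves.

u2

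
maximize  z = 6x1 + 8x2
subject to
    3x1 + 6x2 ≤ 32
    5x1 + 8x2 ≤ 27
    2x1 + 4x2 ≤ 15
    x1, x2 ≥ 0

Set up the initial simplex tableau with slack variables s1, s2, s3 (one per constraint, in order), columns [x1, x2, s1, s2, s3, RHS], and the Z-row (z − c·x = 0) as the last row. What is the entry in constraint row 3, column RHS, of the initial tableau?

15

The RHS of constraint 3 is b_3 = 15.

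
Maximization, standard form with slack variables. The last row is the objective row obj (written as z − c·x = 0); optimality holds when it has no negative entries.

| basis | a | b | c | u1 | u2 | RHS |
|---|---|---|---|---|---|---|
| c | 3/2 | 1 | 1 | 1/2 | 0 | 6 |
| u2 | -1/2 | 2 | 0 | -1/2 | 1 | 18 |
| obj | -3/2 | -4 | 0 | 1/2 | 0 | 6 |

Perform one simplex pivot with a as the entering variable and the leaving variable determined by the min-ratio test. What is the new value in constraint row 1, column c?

Ratio test on column a — row 1: 6/(3/2) = 4; row 2: entry -1/2 ≤ 0. Minimum is 4 at row 1 (c leaves); pivot element 3/2.
Divide row 1 by 3/2; eliminate column a from the other rows.
In the new row 1, the c entry is the old entry divided by the pivot: 1/(3/2) = 2/3.

2/3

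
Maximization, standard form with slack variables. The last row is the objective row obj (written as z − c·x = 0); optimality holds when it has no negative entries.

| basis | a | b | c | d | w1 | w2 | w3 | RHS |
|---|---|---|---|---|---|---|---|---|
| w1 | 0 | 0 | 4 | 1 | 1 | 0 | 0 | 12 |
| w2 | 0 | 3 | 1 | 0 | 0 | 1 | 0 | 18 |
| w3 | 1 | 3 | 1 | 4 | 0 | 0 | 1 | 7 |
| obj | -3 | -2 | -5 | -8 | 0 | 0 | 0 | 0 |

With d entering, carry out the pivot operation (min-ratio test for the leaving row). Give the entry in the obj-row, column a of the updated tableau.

-1

Ratio test on column d — row 1: 12/1 = 12; row 2: entry 0 ≤ 0; row 3: 7/4 = 7/4. Minimum is 7/4 at row 3 (w3 leaves); pivot element 4.
Divide row 3 by 4; eliminate column d from the other rows.
obj-row update in column a: -3 − (-8)·(1/4) = -1.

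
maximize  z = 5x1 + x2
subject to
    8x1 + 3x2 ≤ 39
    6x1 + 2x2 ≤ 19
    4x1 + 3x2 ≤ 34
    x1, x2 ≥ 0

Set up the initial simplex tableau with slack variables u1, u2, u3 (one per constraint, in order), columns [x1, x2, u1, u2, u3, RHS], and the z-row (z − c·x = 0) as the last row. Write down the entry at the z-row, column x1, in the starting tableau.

-5

The z-row carries the negated objective coefficients: the x1 entry is -5.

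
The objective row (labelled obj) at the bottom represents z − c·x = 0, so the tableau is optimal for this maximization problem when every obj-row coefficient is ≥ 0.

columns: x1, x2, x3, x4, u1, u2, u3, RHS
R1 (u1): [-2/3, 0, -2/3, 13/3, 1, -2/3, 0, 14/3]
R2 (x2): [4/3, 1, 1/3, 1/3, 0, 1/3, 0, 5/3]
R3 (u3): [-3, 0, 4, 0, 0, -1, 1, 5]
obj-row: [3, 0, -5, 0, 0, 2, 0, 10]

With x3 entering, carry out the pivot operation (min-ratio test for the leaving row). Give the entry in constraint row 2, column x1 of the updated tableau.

19/12

Ratio test on column x3 — row 1: entry -2/3 ≤ 0; row 2: (5/3)/(1/3) = 5; row 3: 5/4 = 5/4. Minimum is 5/4 at row 3 (u3 leaves); pivot element 4.
Divide row 3 by 4; eliminate column x3 from the other rows.
Row 2 update in column x1: 4/3 − (1/3)·(-3/4) = 19/12.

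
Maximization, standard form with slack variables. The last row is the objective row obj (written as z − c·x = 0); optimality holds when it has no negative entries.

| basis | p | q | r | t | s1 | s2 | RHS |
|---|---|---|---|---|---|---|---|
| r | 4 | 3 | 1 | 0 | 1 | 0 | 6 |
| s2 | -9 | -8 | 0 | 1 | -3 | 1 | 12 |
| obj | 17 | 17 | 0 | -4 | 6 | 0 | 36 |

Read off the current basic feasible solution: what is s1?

s1 is not in the basis, so in the current basic feasible solution s1 = 0.

0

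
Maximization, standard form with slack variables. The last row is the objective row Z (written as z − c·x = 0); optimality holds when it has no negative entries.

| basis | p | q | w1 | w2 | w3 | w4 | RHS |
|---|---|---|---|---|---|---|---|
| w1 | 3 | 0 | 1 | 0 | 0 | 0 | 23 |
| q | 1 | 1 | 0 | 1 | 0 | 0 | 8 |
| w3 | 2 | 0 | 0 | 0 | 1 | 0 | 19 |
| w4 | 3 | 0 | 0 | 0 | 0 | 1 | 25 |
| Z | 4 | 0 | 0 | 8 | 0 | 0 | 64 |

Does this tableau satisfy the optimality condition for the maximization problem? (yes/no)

yes

Every Z-row coefficient is ≥ 0, so the tableau is optimal.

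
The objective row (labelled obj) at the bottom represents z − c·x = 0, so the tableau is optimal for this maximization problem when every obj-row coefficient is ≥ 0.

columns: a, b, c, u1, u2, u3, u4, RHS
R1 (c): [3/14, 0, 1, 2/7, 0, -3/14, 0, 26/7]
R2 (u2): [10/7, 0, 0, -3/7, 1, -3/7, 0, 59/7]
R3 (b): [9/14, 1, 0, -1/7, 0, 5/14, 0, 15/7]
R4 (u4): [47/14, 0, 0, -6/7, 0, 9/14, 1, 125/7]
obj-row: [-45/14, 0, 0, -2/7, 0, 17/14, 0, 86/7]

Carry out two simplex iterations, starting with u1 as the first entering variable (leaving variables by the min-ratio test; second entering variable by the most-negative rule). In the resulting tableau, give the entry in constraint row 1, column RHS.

Ratio test on column u1 — row 1: (26/7)/(2/7) = 13; row 2: entry -3/7 ≤ 0; row 3: entry -1/7 ≤ 0; row 4: entry -6/7 ≤ 0. Minimum is 13 at row 1 (c leaves); pivot element 2/7.
Divide row 1 by 2/7; eliminate column u1 from the other rows.
Second iteration: most negative obj-row entry is -3 in column a, so a enters.
Ratio test on column a — row 1: 13/(3/4) = 52/3; row 2: 14/(7/4) = 8; row 3: 4/(3/4) = 16/3; row 4: 29/4 = 29/4. Minimum is 16/3 at row 3 (b leaves); pivot element 3/4.
Divide row 3 by 3/4; eliminate column a from the other rows.
After both pivots, the entry at constraint row 1, column RHS is 9.

9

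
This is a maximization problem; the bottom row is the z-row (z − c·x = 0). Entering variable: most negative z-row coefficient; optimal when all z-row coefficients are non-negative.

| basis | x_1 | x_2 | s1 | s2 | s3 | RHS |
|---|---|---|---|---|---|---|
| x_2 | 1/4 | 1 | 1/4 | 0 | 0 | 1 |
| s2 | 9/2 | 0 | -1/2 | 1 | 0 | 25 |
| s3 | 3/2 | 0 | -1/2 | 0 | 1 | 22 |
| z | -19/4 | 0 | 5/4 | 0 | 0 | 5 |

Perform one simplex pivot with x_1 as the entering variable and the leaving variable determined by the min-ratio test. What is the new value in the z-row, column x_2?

19

Ratio test on column x_1 — row 1: 1/(1/4) = 4; row 2: 25/(9/2) = 50/9; row 3: 22/(3/2) = 44/3. Minimum is 4 at row 1 (x_2 leaves); pivot element 1/4.
Divide row 1 by 1/4; eliminate column x_1 from the other rows.
z-row update in column x_2: 0 − (-19/4)·4 = 19.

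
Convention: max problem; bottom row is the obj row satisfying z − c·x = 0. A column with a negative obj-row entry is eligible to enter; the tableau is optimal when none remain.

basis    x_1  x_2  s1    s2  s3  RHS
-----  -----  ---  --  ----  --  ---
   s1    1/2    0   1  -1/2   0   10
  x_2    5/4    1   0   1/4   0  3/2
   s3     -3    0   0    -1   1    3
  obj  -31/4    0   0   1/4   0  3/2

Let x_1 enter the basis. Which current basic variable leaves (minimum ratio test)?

x_2

Column x_1 entries and ratios — s1: 10/(1/2) = 20; x_2: (3/2)/(5/4) = 6/5; s3: -3 ≤ 0, skip.
Smallest ratio is 6/5 in the row of x_2, so x_2 leaves.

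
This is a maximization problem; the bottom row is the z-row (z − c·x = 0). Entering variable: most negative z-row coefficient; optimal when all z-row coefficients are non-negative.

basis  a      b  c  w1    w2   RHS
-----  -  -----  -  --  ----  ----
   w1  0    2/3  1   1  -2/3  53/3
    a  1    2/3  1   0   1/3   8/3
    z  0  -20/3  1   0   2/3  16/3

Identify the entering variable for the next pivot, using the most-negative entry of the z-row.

Negative z-row entries: b: -20/3.
The most negative is -20/3 in column b, so b enters.

b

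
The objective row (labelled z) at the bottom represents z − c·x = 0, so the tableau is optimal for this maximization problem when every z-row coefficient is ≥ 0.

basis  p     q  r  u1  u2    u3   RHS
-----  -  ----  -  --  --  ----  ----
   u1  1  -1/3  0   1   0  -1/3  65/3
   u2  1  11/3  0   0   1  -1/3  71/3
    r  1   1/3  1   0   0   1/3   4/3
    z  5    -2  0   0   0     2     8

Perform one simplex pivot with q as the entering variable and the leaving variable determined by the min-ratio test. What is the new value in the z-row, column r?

6

Ratio test on column q — row 1: entry -1/3 ≤ 0; row 2: (71/3)/(11/3) = 71/11; row 3: (4/3)/(1/3) = 4. Minimum is 4 at row 3 (r leaves); pivot element 1/3.
Divide row 3 by 1/3; eliminate column q from the other rows.
z-row update in column r: 0 − (-2)·3 = 6.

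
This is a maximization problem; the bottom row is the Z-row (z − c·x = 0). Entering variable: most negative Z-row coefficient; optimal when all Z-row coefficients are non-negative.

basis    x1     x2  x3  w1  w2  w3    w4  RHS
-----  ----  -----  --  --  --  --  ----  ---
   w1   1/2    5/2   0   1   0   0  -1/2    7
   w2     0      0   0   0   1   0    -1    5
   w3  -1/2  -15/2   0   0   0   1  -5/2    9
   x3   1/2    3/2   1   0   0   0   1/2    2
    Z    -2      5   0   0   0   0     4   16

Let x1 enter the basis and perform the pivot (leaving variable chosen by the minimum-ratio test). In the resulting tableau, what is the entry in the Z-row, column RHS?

24

Ratio test on column x1 — row 1: 7/(1/2) = 14; row 2: entry 0 ≤ 0; row 3: entry -1/2 ≤ 0; row 4: 2/(1/2) = 4. Minimum is 4 at row 4 (x3 leaves); pivot element 1/2.
Divide row 4 by 1/2; eliminate column x1 from the other rows.
Z-row update in column RHS: 16 − (-2)·4 = 24.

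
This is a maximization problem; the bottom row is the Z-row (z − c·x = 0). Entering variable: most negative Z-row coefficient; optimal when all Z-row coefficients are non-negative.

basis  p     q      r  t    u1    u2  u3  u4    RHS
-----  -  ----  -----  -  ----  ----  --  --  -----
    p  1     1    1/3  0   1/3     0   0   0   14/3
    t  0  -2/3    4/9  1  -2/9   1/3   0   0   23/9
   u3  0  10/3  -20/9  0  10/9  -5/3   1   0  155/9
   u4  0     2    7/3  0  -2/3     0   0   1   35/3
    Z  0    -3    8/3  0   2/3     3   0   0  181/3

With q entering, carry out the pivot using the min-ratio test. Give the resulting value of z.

223/3

Ratio test on column q — row 1: (14/3)/1 = 14/3; row 2: entry -2/3 ≤ 0; row 3: (155/9)/(10/3) = 31/6; row 4: (35/3)/2 = 35/6. Minimum is 14/3 at row 1 (p leaves); pivot element 1.
Pivot on row 1; the Z-row RHS becomes 181/3 − (-3)·(14/3) = 223/3.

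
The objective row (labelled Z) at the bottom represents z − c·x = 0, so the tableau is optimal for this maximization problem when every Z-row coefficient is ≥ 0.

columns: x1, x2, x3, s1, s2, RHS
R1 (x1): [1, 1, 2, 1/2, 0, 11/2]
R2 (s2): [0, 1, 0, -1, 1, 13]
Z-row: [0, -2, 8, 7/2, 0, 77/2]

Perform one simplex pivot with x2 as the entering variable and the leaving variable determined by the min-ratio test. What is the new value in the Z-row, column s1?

Ratio test on column x2 — row 1: (11/2)/1 = 11/2; row 2: 13/1 = 13. Minimum is 11/2 at row 1 (x1 leaves); pivot element 1.
Divide row 1 by 1; eliminate column x2 from the other rows.
Z-row update in column s1: 7/2 − (-2)·(1/2) = 9/2.

9/2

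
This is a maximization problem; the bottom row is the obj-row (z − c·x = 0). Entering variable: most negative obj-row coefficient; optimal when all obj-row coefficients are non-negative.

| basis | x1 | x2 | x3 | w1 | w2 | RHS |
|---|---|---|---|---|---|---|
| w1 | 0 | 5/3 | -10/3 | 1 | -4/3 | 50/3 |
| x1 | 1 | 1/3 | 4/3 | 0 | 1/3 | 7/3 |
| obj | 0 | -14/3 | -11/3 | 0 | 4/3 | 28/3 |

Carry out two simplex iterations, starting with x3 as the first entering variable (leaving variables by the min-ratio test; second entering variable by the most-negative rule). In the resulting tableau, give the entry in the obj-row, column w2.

Ratio test on column x3 — row 1: entry -10/3 ≤ 0; row 2: (7/3)/(4/3) = 7/4. Minimum is 7/4 at row 2 (x1 leaves); pivot element 4/3.
Divide row 2 by 4/3; eliminate column x3 from the other rows.
Second iteration: most negative obj-row entry is -15/4 in column x2, so x2 enters.
Ratio test on column x2 — row 1: (45/2)/(5/2) = 9; row 2: (7/4)/(1/4) = 7. Minimum is 7 at row 2 (x3 leaves); pivot element 1/4.
Divide row 2 by 1/4; eliminate column x2 from the other rows.
After both pivots, the entry at the obj-row, column w2 is 6.

6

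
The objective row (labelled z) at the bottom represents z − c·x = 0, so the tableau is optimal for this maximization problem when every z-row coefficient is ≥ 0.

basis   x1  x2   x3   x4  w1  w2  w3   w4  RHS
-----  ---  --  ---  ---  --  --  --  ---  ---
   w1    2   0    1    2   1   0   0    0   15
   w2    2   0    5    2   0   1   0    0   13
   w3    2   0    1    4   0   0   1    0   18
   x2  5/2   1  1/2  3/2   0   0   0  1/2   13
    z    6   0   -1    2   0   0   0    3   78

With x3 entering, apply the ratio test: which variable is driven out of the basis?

Column x3 entries and ratios — w1: 15/1 = 15; w2: 13/5 = 13/5; w3: 18/1 = 18; x2: 13/(1/2) = 26.
Smallest ratio is 13/5 in the row of w2, so w2 leaves.

w2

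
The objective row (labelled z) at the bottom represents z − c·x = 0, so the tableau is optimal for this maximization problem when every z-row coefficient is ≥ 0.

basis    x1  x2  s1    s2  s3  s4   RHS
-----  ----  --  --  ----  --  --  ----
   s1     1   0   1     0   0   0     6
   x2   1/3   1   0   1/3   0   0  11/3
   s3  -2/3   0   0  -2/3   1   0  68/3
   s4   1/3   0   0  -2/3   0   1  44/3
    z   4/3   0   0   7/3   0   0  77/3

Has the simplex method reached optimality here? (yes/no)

yes

Every z-row coefficient is ≥ 0, so the tableau is optimal.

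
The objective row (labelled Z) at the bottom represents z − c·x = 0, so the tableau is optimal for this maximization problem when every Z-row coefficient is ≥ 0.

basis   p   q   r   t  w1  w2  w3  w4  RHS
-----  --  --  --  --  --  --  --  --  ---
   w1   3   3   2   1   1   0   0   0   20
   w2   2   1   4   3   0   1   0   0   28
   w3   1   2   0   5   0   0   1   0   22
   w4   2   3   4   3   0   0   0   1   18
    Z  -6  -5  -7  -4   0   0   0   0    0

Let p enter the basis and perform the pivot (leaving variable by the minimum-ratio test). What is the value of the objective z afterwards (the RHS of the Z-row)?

40

Ratio test on column p — row 1: 20/3 = 20/3; row 2: 28/2 = 14; row 3: 22/1 = 22; row 4: 18/2 = 9. Minimum is 20/3 at row 1 (w1 leaves); pivot element 3.
Pivot on row 1; the Z-row RHS becomes 0 − (-6)·(20/3) = 40.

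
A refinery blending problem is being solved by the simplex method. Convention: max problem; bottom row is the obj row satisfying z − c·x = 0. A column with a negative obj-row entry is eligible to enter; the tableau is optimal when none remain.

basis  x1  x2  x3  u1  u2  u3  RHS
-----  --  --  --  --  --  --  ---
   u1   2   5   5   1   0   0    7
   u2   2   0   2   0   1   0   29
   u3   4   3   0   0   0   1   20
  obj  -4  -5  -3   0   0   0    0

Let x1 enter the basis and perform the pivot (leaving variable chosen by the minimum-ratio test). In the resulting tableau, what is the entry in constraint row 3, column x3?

Ratio test on column x1 — row 1: 7/2 = 7/2; row 2: 29/2 = 29/2; row 3: 20/4 = 5. Minimum is 7/2 at row 1 (u1 leaves); pivot element 2.
Divide row 1 by 2; eliminate column x1 from the other rows.
Row 3 update in column x3: 0 − 4·(5/2) = -10.

-10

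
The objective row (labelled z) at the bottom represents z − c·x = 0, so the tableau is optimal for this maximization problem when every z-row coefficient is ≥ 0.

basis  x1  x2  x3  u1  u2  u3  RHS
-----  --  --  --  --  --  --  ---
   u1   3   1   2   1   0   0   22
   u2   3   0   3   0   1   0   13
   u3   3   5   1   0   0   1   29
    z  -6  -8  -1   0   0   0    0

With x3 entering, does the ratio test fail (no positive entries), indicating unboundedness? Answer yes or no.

no

Column x3 has positive entries in row(s) 1, 2, 3, so the ratio test bounds it — not unbounded.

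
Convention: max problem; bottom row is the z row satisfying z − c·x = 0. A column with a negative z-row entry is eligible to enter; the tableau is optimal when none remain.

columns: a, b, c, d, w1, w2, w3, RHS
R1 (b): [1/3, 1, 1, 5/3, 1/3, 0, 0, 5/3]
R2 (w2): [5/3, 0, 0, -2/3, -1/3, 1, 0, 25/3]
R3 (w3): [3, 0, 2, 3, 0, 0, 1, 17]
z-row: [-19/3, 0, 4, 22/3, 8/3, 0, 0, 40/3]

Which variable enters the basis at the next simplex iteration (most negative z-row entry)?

a

Negative z-row entries: a: -19/3.
The most negative is -19/3 in column a, so a enters.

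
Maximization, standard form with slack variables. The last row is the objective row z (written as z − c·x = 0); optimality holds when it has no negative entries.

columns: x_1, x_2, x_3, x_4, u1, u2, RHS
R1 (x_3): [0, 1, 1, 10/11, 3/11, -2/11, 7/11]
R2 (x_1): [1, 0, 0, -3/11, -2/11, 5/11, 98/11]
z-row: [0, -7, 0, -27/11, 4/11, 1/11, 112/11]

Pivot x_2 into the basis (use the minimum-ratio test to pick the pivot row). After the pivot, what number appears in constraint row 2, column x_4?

Ratio test on column x_2 — row 1: (7/11)/1 = 7/11; row 2: entry 0 ≤ 0. Minimum is 7/11 at row 1 (x_3 leaves); pivot element 1.
Divide row 1 by 1; eliminate column x_2 from the other rows.
Row 2 update in column x_4: -3/11 − 0·(10/11) = -3/11.

-3/11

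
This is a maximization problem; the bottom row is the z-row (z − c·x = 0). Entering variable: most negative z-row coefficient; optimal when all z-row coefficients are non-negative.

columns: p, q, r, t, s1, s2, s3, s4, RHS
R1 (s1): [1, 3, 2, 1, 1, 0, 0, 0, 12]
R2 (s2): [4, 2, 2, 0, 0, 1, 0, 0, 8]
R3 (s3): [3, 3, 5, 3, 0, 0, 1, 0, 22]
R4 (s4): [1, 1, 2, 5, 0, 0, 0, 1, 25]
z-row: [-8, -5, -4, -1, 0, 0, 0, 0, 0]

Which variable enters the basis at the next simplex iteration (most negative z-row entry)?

Negative z-row entries: p: -8, q: -5, r: -4, t: -1.
The most negative is -8 in column p, so p enters.

p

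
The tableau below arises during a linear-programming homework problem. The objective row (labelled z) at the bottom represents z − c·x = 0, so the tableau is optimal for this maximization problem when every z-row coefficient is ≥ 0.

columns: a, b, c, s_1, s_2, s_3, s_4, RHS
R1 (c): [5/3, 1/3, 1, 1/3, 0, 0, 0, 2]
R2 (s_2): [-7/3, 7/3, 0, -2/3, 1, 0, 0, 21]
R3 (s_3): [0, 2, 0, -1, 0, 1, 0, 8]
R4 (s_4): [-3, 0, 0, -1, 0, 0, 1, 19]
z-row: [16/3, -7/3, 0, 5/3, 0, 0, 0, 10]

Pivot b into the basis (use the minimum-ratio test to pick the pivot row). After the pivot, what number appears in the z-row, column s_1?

1/2

Ratio test on column b — row 1: 2/(1/3) = 6; row 2: 21/(7/3) = 9; row 3: 8/2 = 4; row 4: entry 0 ≤ 0. Minimum is 4 at row 3 (s_3 leaves); pivot element 2.
Divide row 3 by 2; eliminate column b from the other rows.
z-row update in column s_1: 5/3 − (-7/3)·(-1/2) = 1/2.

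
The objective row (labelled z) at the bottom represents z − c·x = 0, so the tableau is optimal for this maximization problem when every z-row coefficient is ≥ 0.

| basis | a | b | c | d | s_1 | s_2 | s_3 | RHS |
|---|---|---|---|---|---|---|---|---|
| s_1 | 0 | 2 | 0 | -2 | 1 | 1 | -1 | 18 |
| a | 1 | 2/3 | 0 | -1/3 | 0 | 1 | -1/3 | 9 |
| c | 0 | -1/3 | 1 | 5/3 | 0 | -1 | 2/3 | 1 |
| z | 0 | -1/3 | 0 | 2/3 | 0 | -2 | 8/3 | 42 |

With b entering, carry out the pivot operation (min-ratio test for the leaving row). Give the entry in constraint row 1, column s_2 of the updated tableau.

1/2

Ratio test on column b — row 1: 18/2 = 9; row 2: 9/(2/3) = 27/2; row 3: entry -1/3 ≤ 0. Minimum is 9 at row 1 (s_1 leaves); pivot element 2.
Divide row 1 by 2; eliminate column b from the other rows.
In the new row 1, the s_2 entry is the old entry divided by the pivot: 1/2 = 1/2.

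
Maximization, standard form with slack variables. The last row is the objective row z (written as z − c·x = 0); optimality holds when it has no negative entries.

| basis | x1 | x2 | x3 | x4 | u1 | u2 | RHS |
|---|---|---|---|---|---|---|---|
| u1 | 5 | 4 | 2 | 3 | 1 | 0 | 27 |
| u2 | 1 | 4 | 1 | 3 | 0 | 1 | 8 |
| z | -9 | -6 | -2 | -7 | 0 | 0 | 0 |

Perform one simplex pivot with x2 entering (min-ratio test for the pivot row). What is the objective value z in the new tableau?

12

Ratio test on column x2 — row 1: 27/4 = 27/4; row 2: 8/4 = 2. Minimum is 2 at row 2 (u2 leaves); pivot element 4.
Pivot on row 2; the z-row RHS becomes 0 − (-6)·2 = 12.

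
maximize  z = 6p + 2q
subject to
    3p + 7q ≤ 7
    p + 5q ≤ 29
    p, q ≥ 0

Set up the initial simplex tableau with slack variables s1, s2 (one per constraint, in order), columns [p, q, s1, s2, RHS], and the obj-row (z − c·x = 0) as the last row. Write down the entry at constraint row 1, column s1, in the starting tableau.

Slack s1 belongs to constraint 1; its column is the unit vector e_1, so the entry in row 1 is 1.

1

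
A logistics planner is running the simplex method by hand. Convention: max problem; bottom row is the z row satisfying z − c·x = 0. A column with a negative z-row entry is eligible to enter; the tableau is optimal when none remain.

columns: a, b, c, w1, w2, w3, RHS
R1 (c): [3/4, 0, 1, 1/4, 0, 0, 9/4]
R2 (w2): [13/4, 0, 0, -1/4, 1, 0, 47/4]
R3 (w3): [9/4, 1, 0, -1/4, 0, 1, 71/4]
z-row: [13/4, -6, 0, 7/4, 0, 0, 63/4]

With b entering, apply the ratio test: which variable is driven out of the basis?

w3

Column b entries and ratios — c: 0 ≤ 0, skip; w2: 0 ≤ 0, skip; w3: (71/4)/1 = 71/4.
Smallest ratio is 71/4 in the row of w3, so w3 leaves.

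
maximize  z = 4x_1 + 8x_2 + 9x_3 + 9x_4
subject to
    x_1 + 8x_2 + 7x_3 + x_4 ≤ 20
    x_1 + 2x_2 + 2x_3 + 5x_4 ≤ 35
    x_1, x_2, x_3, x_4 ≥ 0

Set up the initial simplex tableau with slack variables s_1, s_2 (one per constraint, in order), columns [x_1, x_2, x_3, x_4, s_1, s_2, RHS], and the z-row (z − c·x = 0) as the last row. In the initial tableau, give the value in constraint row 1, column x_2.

Constraint 1 has coefficient 8 on x_2.

8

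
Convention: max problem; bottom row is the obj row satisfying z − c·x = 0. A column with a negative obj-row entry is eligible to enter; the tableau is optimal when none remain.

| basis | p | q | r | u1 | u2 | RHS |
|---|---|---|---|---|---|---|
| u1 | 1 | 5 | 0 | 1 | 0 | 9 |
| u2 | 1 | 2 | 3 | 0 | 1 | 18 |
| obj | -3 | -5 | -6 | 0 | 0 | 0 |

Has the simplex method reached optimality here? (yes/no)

no

The obj-row has a negative entry -6 in column r, so it is not optimal.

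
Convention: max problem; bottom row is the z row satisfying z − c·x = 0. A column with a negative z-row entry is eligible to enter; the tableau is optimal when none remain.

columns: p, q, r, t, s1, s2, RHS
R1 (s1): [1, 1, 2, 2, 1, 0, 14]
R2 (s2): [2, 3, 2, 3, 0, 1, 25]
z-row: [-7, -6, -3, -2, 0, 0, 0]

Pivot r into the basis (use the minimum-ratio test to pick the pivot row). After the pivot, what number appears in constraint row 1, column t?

Ratio test on column r — row 1: 14/2 = 7; row 2: 25/2 = 25/2. Minimum is 7 at row 1 (s1 leaves); pivot element 2.
Divide row 1 by 2; eliminate column r from the other rows.
In the new row 1, the t entry is the old entry divided by the pivot: 2/2 = 1.

1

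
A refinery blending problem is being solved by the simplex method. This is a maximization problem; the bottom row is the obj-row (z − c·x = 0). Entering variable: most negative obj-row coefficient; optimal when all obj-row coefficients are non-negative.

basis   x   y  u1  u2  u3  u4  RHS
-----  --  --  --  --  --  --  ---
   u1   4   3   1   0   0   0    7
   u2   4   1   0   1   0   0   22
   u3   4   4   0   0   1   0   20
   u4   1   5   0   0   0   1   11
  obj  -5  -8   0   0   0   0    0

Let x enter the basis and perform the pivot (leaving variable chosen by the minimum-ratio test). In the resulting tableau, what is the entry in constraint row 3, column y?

Ratio test on column x — row 1: 7/4 = 7/4; row 2: 22/4 = 11/2; row 3: 20/4 = 5; row 4: 11/1 = 11. Minimum is 7/4 at row 1 (u1 leaves); pivot element 4.
Divide row 1 by 4; eliminate column x from the other rows.
Row 3 update in column y: 4 − 4·(3/4) = 1.

1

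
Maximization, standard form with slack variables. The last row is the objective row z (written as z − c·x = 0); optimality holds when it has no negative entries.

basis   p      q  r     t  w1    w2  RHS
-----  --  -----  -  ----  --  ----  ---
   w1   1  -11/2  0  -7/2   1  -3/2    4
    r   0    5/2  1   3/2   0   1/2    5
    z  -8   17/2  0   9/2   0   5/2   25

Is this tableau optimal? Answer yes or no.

The z-row has a negative entry -8 in column p, so it is not optimal.

no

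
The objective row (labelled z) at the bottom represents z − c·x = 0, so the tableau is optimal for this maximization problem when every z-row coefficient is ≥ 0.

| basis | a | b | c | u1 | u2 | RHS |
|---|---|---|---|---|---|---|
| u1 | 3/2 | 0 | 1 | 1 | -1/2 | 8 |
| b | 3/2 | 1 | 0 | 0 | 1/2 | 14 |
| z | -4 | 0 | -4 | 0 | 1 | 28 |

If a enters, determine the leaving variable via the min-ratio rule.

Column a entries and ratios — u1: 8/(3/2) = 16/3; b: 14/(3/2) = 28/3.
Smallest ratio is 16/3 in the row of u1, so u1 leaves.

u1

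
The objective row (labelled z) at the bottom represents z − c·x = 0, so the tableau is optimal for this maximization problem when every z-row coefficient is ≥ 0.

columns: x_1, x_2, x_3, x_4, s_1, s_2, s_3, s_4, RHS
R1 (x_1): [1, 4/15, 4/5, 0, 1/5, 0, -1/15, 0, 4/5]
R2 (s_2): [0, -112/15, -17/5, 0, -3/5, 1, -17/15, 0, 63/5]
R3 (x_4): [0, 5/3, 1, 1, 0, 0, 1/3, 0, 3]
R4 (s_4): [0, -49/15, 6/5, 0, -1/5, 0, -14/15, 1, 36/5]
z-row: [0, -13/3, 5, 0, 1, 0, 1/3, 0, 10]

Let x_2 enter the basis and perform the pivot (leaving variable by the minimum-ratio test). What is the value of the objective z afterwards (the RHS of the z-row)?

89/5

Ratio test on column x_2 — row 1: (4/5)/(4/15) = 3; row 2: entry -112/15 ≤ 0; row 3: 3/(5/3) = 9/5; row 4: entry -49/15 ≤ 0. Minimum is 9/5 at row 3 (x_4 leaves); pivot element 5/3.
Pivot on row 3; the z-row RHS becomes 10 − (-13/3)·(9/5) = 89/5.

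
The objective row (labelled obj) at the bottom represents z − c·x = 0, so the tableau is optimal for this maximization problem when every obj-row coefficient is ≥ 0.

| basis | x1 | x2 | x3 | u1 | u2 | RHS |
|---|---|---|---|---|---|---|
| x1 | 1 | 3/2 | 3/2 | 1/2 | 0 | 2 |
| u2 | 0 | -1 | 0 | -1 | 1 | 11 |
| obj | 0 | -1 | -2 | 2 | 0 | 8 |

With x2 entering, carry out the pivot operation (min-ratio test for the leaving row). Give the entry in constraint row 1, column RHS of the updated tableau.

4/3

Ratio test on column x2 — row 1: 2/(3/2) = 4/3; row 2: entry -1 ≤ 0. Minimum is 4/3 at row 1 (x1 leaves); pivot element 3/2.
Divide row 1 by 3/2; eliminate column x2 from the other rows.
In the new row 1, the RHS entry is the old entry divided by the pivot: 2/(3/2) = 4/3.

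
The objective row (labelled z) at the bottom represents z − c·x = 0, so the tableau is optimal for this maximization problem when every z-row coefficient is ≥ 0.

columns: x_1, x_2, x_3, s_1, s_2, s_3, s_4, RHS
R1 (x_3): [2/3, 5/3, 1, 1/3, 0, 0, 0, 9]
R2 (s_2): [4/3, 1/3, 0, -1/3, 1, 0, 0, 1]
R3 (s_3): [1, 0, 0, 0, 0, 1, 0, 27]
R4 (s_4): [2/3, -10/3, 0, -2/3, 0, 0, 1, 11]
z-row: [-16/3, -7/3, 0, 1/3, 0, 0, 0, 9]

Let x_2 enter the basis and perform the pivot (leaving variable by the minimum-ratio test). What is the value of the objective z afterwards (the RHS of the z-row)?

Ratio test on column x_2 — row 1: 9/(5/3) = 27/5; row 2: 1/(1/3) = 3; row 3: entry 0 ≤ 0; row 4: entry -10/3 ≤ 0. Minimum is 3 at row 2 (s_2 leaves); pivot element 1/3.
Pivot on row 2; the z-row RHS becomes 9 − (-7/3)·3 = 16.

16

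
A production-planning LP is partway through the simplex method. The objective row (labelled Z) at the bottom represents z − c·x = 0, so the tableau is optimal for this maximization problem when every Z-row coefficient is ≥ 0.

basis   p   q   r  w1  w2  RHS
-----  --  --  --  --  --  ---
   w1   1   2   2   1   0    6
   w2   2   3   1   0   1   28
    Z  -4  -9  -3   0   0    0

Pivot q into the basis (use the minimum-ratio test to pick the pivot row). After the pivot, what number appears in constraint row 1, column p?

Ratio test on column q — row 1: 6/2 = 3; row 2: 28/3 = 28/3. Minimum is 3 at row 1 (w1 leaves); pivot element 2.
Divide row 1 by 2; eliminate column q from the other rows.
In the new row 1, the p entry is the old entry divided by the pivot: 1/2 = 1/2.

1/2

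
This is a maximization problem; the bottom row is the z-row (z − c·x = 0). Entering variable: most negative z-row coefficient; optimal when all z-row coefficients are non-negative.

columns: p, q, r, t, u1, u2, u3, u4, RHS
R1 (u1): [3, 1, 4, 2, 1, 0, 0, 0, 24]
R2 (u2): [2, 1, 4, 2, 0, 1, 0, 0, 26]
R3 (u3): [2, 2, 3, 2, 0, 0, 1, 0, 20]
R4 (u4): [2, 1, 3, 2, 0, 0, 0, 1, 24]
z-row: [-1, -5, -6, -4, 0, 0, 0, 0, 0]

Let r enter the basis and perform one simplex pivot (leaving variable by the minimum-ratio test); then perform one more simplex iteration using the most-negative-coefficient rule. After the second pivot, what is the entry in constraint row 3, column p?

Ratio test on column r — row 1: 24/4 = 6; row 2: 26/4 = 13/2; row 3: 20/3 = 20/3; row 4: 24/3 = 8. Minimum is 6 at row 1 (u1 leaves); pivot element 4.
Divide row 1 by 4; eliminate column r from the other rows.
Second iteration: most negative z-row entry is -7/2 in column q, so q enters.
Ratio test on column q — row 1: 6/(1/4) = 24; row 2: entry 0 ≤ 0; row 3: 2/(5/4) = 8/5; row 4: 6/(1/4) = 24. Minimum is 8/5 at row 3 (u3 leaves); pivot element 5/4.
Divide row 3 by 5/4; eliminate column q from the other rows.
After both pivots, the entry at constraint row 3, column p is -1/5.

-1/5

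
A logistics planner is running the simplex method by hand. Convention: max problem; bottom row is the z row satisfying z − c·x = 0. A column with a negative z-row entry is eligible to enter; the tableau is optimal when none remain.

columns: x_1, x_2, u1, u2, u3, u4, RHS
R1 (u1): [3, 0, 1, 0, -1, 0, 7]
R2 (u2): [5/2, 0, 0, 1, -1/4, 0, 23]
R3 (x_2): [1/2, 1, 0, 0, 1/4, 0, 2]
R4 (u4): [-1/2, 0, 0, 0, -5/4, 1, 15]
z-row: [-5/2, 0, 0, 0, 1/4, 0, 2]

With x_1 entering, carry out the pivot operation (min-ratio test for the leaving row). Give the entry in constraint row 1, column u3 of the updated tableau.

Ratio test on column x_1 — row 1: 7/3 = 7/3; row 2: 23/(5/2) = 46/5; row 3: 2/(1/2) = 4; row 4: entry -1/2 ≤ 0. Minimum is 7/3 at row 1 (u1 leaves); pivot element 3.
Divide row 1 by 3; eliminate column x_1 from the other rows.
In the new row 1, the u3 entry is the old entry divided by the pivot: (-1)/3 = -1/3.

-1/3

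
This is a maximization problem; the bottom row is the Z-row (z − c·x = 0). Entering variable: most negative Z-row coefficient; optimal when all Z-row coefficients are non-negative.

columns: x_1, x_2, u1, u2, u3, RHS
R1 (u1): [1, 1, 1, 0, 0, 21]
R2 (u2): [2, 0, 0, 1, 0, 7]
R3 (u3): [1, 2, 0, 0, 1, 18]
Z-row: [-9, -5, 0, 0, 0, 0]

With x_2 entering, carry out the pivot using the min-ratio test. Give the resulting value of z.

Ratio test on column x_2 — row 1: 21/1 = 21; row 2: entry 0 ≤ 0; row 3: 18/2 = 9. Minimum is 9 at row 3 (u3 leaves); pivot element 2.
Pivot on row 3; the Z-row RHS becomes 0 − (-5)·9 = 45.

45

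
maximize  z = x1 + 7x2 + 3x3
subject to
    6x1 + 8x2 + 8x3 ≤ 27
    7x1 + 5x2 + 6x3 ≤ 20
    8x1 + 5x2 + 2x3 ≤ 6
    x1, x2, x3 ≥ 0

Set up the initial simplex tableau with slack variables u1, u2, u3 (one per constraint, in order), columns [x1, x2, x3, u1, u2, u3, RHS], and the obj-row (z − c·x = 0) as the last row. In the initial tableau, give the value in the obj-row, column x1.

-1

The obj-row carries the negated objective coefficients: the x1 entry is -1.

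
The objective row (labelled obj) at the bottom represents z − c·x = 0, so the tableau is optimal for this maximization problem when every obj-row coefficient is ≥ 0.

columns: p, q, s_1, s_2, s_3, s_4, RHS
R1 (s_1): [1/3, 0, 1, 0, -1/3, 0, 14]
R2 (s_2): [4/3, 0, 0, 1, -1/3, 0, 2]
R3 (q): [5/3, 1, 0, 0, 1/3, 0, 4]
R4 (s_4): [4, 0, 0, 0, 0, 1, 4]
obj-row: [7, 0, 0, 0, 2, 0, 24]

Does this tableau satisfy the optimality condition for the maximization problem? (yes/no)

Every obj-row coefficient is ≥ 0, so the tableau is optimal.

yes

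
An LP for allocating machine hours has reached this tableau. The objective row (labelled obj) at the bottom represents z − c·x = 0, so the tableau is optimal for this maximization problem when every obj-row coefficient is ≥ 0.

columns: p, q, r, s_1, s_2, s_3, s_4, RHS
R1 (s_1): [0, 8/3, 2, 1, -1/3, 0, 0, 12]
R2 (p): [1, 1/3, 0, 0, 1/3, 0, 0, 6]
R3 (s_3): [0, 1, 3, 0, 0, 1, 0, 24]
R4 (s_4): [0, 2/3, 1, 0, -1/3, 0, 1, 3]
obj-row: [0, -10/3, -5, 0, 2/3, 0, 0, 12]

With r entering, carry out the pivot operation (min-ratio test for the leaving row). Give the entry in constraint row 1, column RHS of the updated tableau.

6

Ratio test on column r — row 1: 12/2 = 6; row 2: entry 0 ≤ 0; row 3: 24/3 = 8; row 4: 3/1 = 3. Minimum is 3 at row 4 (s_4 leaves); pivot element 1.
Divide row 4 by 1; eliminate column r from the other rows.
Row 1 update in column RHS: 12 − 2·3 = 6.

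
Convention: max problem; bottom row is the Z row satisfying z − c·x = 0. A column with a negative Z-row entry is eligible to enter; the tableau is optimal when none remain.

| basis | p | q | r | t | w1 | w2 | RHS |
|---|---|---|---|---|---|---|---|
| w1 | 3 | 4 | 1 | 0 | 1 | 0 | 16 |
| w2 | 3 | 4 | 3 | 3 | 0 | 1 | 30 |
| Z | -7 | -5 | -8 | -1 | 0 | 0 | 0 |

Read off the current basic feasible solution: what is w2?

w2 is basic (row 2); its value is the RHS of that row, 30.

30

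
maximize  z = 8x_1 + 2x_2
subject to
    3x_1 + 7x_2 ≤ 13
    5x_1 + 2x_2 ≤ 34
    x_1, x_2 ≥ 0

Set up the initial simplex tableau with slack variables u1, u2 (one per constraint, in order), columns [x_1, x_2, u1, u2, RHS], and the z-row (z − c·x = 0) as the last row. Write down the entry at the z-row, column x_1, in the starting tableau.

-8

The z-row carries the negated objective coefficients: the x_1 entry is -8.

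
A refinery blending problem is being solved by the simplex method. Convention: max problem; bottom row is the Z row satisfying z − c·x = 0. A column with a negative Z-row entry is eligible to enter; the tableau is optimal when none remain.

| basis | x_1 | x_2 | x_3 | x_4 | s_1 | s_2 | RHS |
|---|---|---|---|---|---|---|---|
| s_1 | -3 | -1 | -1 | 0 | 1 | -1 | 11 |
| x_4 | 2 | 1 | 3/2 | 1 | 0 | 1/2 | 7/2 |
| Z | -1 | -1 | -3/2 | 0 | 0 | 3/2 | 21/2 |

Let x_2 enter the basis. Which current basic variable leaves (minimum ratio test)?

Column x_2 entries and ratios — s_1: -1 ≤ 0, skip; x_4: (7/2)/1 = 7/2.
Smallest ratio is 7/2 in the row of x_4, so x_4 leaves.

x_4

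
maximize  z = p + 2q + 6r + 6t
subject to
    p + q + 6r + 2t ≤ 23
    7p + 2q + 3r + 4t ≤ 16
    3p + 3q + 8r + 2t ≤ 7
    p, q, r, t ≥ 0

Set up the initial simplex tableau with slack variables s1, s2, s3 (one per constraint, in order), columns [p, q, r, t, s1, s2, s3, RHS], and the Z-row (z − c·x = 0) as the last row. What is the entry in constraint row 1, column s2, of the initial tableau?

0

Slack s2 belongs to constraint 2; its column is the unit vector e_2, so the entry in row 1 is 0.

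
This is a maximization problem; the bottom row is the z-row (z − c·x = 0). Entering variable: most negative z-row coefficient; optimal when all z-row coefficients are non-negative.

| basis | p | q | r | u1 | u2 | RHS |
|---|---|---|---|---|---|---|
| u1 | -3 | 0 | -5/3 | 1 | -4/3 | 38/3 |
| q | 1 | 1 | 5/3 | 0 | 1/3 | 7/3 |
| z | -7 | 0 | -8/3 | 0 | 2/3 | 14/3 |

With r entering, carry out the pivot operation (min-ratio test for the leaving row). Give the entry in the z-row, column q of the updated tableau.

8/5

Ratio test on column r — row 1: entry -5/3 ≤ 0; row 2: (7/3)/(5/3) = 7/5. Minimum is 7/5 at row 2 (q leaves); pivot element 5/3.
Divide row 2 by 5/3; eliminate column r from the other rows.
z-row update in column q: 0 − (-8/3)·(3/5) = 8/5.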